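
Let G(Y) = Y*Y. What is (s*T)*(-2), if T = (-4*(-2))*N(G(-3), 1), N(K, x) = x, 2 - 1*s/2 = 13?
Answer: 352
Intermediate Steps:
s = -22 (s = 4 - 2*13 = 4 - 26 = -22)
G(Y) = Y²
T = 8 (T = -4*(-2)*1 = 8*1 = 8)
(s*T)*(-2) = -22*8*(-2) = -176*(-2) = 352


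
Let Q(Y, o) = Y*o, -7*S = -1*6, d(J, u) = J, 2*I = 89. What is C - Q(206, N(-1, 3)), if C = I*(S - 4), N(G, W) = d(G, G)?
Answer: 463/7 ≈ 66.143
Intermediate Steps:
I = 89/2 (I = (½)*89 = 89/2 ≈ 44.500)
N(G, W) = G
S = 6/7 (S = -(-1)*6/7 = -⅐*(-6) = 6/7 ≈ 0.85714)
C = -979/7 (C = 89*(6/7 - 4)/2 = (89/2)*(-22/7) = -979/7 ≈ -139.86)
C - Q(206, N(-1, 3)) = -979/7 - 206*(-1) = -979/7 - 1*(-206) = -979/7 + 206 = 463/7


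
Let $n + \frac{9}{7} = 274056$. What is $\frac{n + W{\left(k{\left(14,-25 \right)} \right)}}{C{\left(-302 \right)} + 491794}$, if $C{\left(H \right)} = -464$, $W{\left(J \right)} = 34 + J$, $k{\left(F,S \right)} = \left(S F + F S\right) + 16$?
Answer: $\frac{1913833}{3439310} \approx 0.55646$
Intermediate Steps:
$n = \frac{1918383}{7}$ ($n = - \frac{9}{7} + 274056 = \frac{1918383}{7} \approx 2.7405 \cdot 10^{5}$)
$k{\left(F,S \right)} = 16 + 2 F S$ ($k{\left(F,S \right)} = \left(F S + F S\right) + 16 = 2 F S + 16 = 16 + 2 F S$)
$\frac{n + W{\left(k{\left(14,-25 \right)} \right)}}{C{\left(-302 \right)} + 491794} = \frac{\frac{1918383}{7} + \left(34 + \left(16 + 2 \cdot 14 \left(-25\right)\right)\right)}{-464 + 491794} = \frac{\frac{1918383}{7} + \left(34 + \left(16 - 700\right)\right)}{491330} = \left(\frac{1918383}{7} + \left(34 - 684\right)\right) \frac{1}{491330} = \left(\frac{1918383}{7} - 650\right) \frac{1}{491330} = \frac{1913833}{7} \cdot \frac{1}{491330} = \frac{1913833}{3439310}$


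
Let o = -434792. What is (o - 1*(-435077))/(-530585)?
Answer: -57/106117 ≈ -0.00053714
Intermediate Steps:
(o - 1*(-435077))/(-530585) = (-434792 - 1*(-435077))/(-530585) = (-434792 + 435077)*(-1/530585) = 285*(-1/530585) = -57/106117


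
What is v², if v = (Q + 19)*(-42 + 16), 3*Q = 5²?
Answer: 4545424/9 ≈ 5.0505e+5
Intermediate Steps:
Q = 25/3 (Q = (⅓)*5² = (⅓)*25 = 25/3 ≈ 8.3333)
v = -2132/3 (v = (25/3 + 19)*(-42 + 16) = (82/3)*(-26) = -2132/3 ≈ -710.67)
v² = (-2132/3)² = 4545424/9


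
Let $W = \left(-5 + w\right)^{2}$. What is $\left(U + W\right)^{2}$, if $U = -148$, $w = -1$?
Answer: $12544$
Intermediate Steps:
$W = 36$ ($W = \left(-5 - 1\right)^{2} = \left(-6\right)^{2} = 36$)
$\left(U + W\right)^{2} = \left(-148 + 36\right)^{2} = \left(-112\right)^{2} = 12544$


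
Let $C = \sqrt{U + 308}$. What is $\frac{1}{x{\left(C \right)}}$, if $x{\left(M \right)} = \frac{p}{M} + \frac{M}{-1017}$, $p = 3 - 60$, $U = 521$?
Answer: $- \frac{1017 \sqrt{829}}{58798} \approx -0.49801$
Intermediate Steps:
$p = -57$ ($p = 3 - 60 = -57$)
$C = \sqrt{829}$ ($C = \sqrt{521 + 308} = \sqrt{829} \approx 28.792$)
$x{\left(M \right)} = - \frac{57}{M} - \frac{M}{1017}$ ($x{\left(M \right)} = - \frac{57}{M} + \frac{M}{-1017} = - \frac{57}{M} + M \left(- \frac{1}{1017}\right) = - \frac{57}{M} - \frac{M}{1017}$)
$\frac{1}{x{\left(C \right)}} = \frac{1}{- \frac{57}{\sqrt{829}} - \frac{\sqrt{829}}{1017}} = \frac{1}{- 57 \frac{\sqrt{829}}{829} - \frac{\sqrt{829}}{1017}} = \frac{1}{- \frac{57 \sqrt{829}}{829} - \frac{\sqrt{829}}{1017}} = \frac{1}{\left(- \frac{58798}{843093}\right) \sqrt{829}} = - \frac{1017 \sqrt{829}}{58798}$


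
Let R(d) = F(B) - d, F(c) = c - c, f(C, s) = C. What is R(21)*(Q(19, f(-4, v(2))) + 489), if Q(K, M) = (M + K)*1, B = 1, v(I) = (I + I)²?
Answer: -10584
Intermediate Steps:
v(I) = 4*I² (v(I) = (2*I)² = 4*I²)
F(c) = 0
R(d) = -d (R(d) = 0 - d = -d)
Q(K, M) = K + M (Q(K, M) = (K + M)*1 = K + M)
R(21)*(Q(19, f(-4, v(2))) + 489) = (-1*21)*((19 - 4) + 489) = -21*(15 + 489) = -21*504 = -10584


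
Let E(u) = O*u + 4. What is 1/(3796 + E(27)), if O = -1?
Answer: 1/3773 ≈ 0.00026504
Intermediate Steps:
E(u) = 4 - u (E(u) = -u + 4 = 4 - u)
1/(3796 + E(27)) = 1/(3796 + (4 - 1*27)) = 1/(3796 + (4 - 27)) = 1/(3796 - 23) = 1/3773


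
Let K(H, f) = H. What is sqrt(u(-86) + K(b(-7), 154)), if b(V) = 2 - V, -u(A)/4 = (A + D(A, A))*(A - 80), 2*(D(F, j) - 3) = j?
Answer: 39*I*sqrt(55) ≈ 289.23*I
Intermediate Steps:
D(F, j) = 3 + j/2
u(A) = -4*(-80 + A)*(3 + 3*A/2) (u(A) = -4*(A + (3 + A/2))*(A - 80) = -4*(3 + 3*A/2)*(-80 + A) = -4*(-80 + A)*(3 + 3*A/2))
sqrt(u(-86) + K(b(-7), 154)) = sqrt((960 - 6*(-86)**2 + 468*(-86)) + (2 - 1*(-7))) = sqrt((960 - 6*7396 - 40248) + (2 + 7)) = sqrt((960 - 44376 - 40248) + 9) = sqrt(-83664 + 9) = sqrt(-83655) = 39*I*sqrt(55)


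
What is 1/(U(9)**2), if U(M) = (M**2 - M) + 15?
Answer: 1/7569 ≈ 0.00013212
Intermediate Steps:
U(M) = 15 + M**2 - M
1/(U(9)**2) = 1/((15 + 9**2 - 1*9)**2) = 1/((15 + 81 - 9)**2) = 1/(87**2) = 1/7569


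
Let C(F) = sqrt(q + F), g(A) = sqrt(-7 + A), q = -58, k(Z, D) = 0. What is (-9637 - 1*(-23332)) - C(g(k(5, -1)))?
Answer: 13695 - sqrt(-58 + I*sqrt(7)) ≈ 13695.0 - 7.6178*I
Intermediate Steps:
C(F) = sqrt(-58 + F)
(-9637 - 1*(-23332)) - C(g(k(5, -1))) = (-9637 - 1*(-23332)) - sqrt(-58 + sqrt(-7 + 0)) = (-9637 + 23332) - sqrt(-58 + sqrt(-7)) = 13695 - sqrt(-58 + I*sqrt(7))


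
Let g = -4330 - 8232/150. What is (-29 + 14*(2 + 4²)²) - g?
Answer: 222297/25 ≈ 8891.9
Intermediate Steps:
g = -109622/25 (g = -4330 - 8232/150 = -4330 - 24*343/150 = -4330 - 1372/25 = -109622/25 ≈ -4384.9)
(-29 + 14*(2 + 4²)²) - g = (-29 + 14*(2 + 4²)²) - 1*(-109622/25) = (-29 + 14*(2 + 16)²) + 109622/25 = (-29 + 14*18²) + 109622/25 = (-29 + 14*324) + 109622/25 = (-29 + 4536) + 109622/25 = 4507 + 109622/25 = 222297/25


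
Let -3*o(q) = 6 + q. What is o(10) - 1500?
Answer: -4516/3 ≈ -1505.3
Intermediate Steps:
o(q) = -2 - q/3 (o(q) = -(6 + q)/3 = -2 - q/3)
o(10) - 1500 = (-2 - ⅓*10) - 1500 = (-2 - 10/3) - 1500 = -16/3 - 1500 = -4516/3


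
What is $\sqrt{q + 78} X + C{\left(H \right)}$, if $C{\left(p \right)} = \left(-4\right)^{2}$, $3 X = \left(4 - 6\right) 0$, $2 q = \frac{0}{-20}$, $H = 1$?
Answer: $16$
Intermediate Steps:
$q = 0$ ($q = \frac{0 \frac{1}{-20}}{2} = \frac{0 \left(- \frac{1}{20}\right)}{2} = \frac{1}{2} \cdot 0 = 0$)
$X = 0$ ($X = \frac{\left(4 - 6\right) 0}{3} = \frac{\left(-2\right) 0}{3} = \frac{1}{3} \cdot 0 = 0$)
$C{\left(p \right)} = 16$
$\sqrt{q + 78} X + C{\left(H \right)} = \sqrt{0 + 78} \cdot 0 + 16 = \sqrt{78} \cdot 0 + 16 = 0 + 16 = 16$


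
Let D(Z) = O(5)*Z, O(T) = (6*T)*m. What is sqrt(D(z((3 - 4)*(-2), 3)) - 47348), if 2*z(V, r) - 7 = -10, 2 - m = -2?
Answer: 2*I*sqrt(11882) ≈ 218.01*I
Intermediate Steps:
m = 4 (m = 2 - 1*(-2) = 2 + 2 = 4)
z(V, r) = -3/2 (z(V, r) = 7/2 + (1/2)*(-10) = 7/2 - 5 = -3/2)
O(T) = 24*T (O(T) = (6*T)*4 = 24*T)
D(Z) = 120*Z (D(Z) = (24*5)*Z = 120*Z)
sqrt(D(z((3 - 4)*(-2), 3)) - 47348) = sqrt(120*(-3/2) - 47348) = sqrt(-180 - 47348) = sqrt(-47528) = 2*I*sqrt(11882)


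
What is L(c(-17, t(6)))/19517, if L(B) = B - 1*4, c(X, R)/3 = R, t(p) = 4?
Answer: 8/19517 ≈ 0.00040990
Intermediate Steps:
c(X, R) = 3*R
L(B) = -4 + B (L(B) = B - 4 = -4 + B)
L(c(-17, t(6)))/19517 = (-4 + 3*4)/19517 = (-4 + 12)*(1/19517) = 8*(1/19517) = 8/19517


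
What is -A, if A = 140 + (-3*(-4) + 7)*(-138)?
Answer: 2482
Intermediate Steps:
A = -2482 (A = 140 + (12 + 7)*(-138) = 140 + 19*(-138) = 140 - 2622 = -2482)
-A = -1*(-2482) = 2482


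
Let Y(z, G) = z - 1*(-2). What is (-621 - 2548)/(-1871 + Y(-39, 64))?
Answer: 3169/1908 ≈ 1.6609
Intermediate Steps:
Y(z, G) = 2 + z (Y(z, G) = z + 2 = 2 + z)
(-621 - 2548)/(-1871 + Y(-39, 64)) = (-621 - 2548)/(-1871 + (2 - 39)) = -3169/(-1871 - 37) = -3169/(-1908) = -3169*(-1/1908) = 3169/1908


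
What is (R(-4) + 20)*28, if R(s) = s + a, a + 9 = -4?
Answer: 84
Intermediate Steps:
a = -13 (a = -9 - 4 = -13)
R(s) = -13 + s (R(s) = s - 13 = -13 + s)
(R(-4) + 20)*28 = ((-13 - 4) + 20)*28 = (-17 + 20)*28 = 3*28 = 84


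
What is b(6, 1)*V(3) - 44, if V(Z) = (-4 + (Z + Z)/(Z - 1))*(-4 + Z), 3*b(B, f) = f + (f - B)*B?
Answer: -161/3 ≈ -53.667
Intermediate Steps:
b(B, f) = f/3 + B*(f - B)/3 (b(B, f) = (f + (f - B)*B)/3 = (f + B*(f - B))/3 = f/3 + B*(f - B)/3)
V(Z) = (-4 + Z)*(-4 + 2*Z/(-1 + Z)) (V(Z) = (-4 + (2*Z)/(-1 + Z))*(-4 + Z) = (-4 + 2*Z/(-1 + Z))*(-4 + Z) = (-4 + Z)*(-4 + 2*Z/(-1 + Z)))
b(6, 1)*V(3) - 44 = (-⅓*6² + (⅓)*1 + (⅓)*6*1)*(2*(-8 - 1*3² + 6*3)/(-1 + 3)) - 44 = (-⅓*36 + ⅓ + 2)*(2*(-8 - 1*9 + 18)/2) - 44 = (-12 + ⅓ + 2)*(2*(½)*(-8 - 9 + 18)) - 44 = -58/(3*2) - 44 = -29/3*1 - 44 = -29/3 - 44 = -161/3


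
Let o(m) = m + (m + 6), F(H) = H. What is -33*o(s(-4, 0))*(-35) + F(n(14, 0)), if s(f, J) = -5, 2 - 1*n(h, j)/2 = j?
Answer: -4616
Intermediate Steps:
n(h, j) = 4 - 2*j
o(m) = 6 + 2*m (o(m) = m + (6 + m) = 6 + 2*m)
-33*o(s(-4, 0))*(-35) + F(n(14, 0)) = -33*(6 + 2*(-5))*(-35) + (4 - 2*0) = -33*(6 - 10)*(-35) + (4 + 0) = -33*(-4)*(-35) + 4 = 132*(-35) + 4 = -4620 + 4 = -4616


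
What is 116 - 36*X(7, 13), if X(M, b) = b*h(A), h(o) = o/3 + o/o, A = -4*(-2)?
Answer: -1600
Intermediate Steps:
A = 8
h(o) = 1 + o/3 (h(o) = o*(⅓) + 1 = o/3 + 1 = 1 + o/3)
X(M, b) = 11*b/3 (X(M, b) = b*(1 + (⅓)*8) = b*(1 + 8/3) = b*(11/3) = 11*b/3)
116 - 36*X(7, 13) = 116 - 132*13 = 116 - 36*143/3 = 116 - 1716 = -1600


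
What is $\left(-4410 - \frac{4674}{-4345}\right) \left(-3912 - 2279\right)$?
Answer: $\frac{118599600216}{4345} \approx 2.7296 \cdot 10^{7}$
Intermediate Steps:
$\left(-4410 - \frac{4674}{-4345}\right) \left(-3912 - 2279\right) = \left(-4410 - - \frac{4674}{4345}\right) \left(-6191\right) = \left(-4410 + \frac{4674}{4345}\right) \left(-6191\right) = \left(- \frac{19156776}{4345}\right) \left(-6191\right) = \frac{118599600216}{4345}$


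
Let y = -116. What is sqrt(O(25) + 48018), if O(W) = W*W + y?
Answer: sqrt(48527) ≈ 220.29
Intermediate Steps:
O(W) = -116 + W**2 (O(W) = W*W - 116 = W**2 - 116 = -116 + W**2)
sqrt(O(25) + 48018) = sqrt((-116 + 25**2) + 48018) = sqrt((-116 + 625) + 48018) = sqrt(509 + 48018) = sqrt(48527)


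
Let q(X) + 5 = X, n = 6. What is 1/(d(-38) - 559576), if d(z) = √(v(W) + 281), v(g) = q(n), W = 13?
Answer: -279788/156562649747 - √282/313125299494 ≈ -1.7871e-6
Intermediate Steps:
q(X) = -5 + X
v(g) = 1 (v(g) = -5 + 6 = 1)
d(z) = √282 (d(z) = √(1 + 281) = √282)
1/(d(-38) - 559576) = 1/(√282 - 559576) = 1/(-559576 + √282)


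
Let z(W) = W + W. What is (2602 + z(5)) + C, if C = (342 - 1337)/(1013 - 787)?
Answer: 589317/226 ≈ 2607.6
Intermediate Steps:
z(W) = 2*W
C = -995/226 ≈ -4.4027
(2602 + z(5)) + C = (2602 + 2*5) - 995/226 = (2602 + 10) - 995/226 = 2612 - 995/226 = 589317/226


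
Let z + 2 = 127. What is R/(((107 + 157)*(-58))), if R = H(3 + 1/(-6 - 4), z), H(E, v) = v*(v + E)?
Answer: -31975/30624 ≈ -1.0441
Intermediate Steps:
z = 125 (z = -2 + 127 = 125)
H(E, v) = v*(E + v)
R = 31975/2 (R = 125*((3 + 1/(-6 - 4)) + 125) = 125*((3 + 1/(-10)) + 125) = 125*((3 - ⅒*1) + 125) = 125*((3 - ⅒) + 125) = 125*(29/10 + 125) = 125*(1279/10) = 31975/2 ≈ 15988.)
R/(((107 + 157)*(-58))) = 31975/(2*(((107 + 157)*(-58)))) = 31975/(2*((264*(-58)))) = (31975/2)/(-15312) = (31975/2)*(-1/15312) = -31975/30624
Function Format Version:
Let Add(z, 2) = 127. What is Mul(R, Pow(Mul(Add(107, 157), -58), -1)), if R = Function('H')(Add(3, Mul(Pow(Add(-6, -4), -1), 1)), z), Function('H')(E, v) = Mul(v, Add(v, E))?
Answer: Rational(-31975, 30624) ≈ -1.0441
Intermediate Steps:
z = 125 (z = Add(-2, 127) = 125)
Function('H')(E, v) = Mul(v, Add(E, v))
R = Rational(31975, 2) (R = Mul(125, Add(Add(3, Mul(Pow(Add(-6, -4), -1), 1)), 125)) = Mul(125, Add(Add(3, Mul(Pow(-10, -1), 1)), 125)) = Mul(125, Add(Add(3, Mul(Rational(-1, 10), 1)), 125)) = Mul(125, Add(Add(3, Rational(-1, 10)), 125)) = Mul(125, Add(Rational(29, 10), 125)) = Mul(125, Rational(1279, 10)) = Rational(31975, 2) ≈ 15988.)
Mul(R, Pow(Mul(Add(107, 157), -58), -1)) = Mul(Rational(31975, 2), Pow(Mul(Add(107, 157), -58), -1)) = Mul(Rational(31975, 2), Pow(Mul(264, -58), -1)) = Mul(Rational(31975, 2), Pow(-15312, -1)) = Mul(Rational(31975, 2), Rational(-1, 15312)) = Rational(-31975, 30624)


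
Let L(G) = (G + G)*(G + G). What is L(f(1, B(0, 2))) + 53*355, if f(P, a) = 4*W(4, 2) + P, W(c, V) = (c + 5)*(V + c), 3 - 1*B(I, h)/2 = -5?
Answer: 207171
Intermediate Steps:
B(I, h) = 16 (B(I, h) = 6 - 2*(-5) = 6 + 10 = 16)
W(c, V) = (5 + c)*(V + c)
f(P, a) = 216 + P (f(P, a) = 4*(4² + 5*2 + 5*4 + 2*4) + P = 4*(16 + 10 + 20 + 8) + P = 4*54 + P = 216 + P)
L(G) = 4*G² (L(G) = (2*G)*(2*G) = 4*G²)
L(f(1, B(0, 2))) + 53*355 = 4*(216 + 1)² + 53*355 = 4*217² + 18815 = 4*47089 + 18815 = 188356 + 18815 = 207171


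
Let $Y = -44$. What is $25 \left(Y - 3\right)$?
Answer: $-1175$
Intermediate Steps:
$25 \left(Y - 3\right) = 25 \left(-44 - 3\right) = 25 \left(-47\right) = -1175$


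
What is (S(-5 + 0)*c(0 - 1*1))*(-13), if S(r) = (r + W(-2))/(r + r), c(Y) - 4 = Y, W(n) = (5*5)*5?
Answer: 468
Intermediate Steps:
W(n) = 125 (W(n) = 25*5 = 125)
c(Y) = 4 + Y
S(r) = (125 + r)/(2*r) (S(r) = (r + 125)/(r + r) = (125 + r)/((2*r)) = (125 + r)*(1/(2*r)) = (125 + r)/(2*r))
(S(-5 + 0)*c(0 - 1*1))*(-13) = (((125 + (-5 + 0))/(2*(-5 + 0)))*(4 + (0 - 1*1)))*(-13) = (((½)*(125 - 5)/(-5))*(4 + (0 - 1)))*(-13) = (((½)*(-⅕)*120)*(4 - 1))*(-13) = -12*3*(-13) = -36*(-13) = 468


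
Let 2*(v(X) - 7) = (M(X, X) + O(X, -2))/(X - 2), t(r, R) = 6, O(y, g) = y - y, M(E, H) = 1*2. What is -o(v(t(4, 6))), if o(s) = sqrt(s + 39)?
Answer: -sqrt(185)/2 ≈ -6.8007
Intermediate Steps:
M(E, H) = 2
O(y, g) = 0
v(X) = 7 + 1/(-2 + X) (v(X) = 7 + ((2 + 0)/(X - 2))/2 = 7 + (2/(-2 + X))/2 = 7 + 1/(-2 + X))
o(s) = sqrt(39 + s)
-o(v(t(4, 6))) = -sqrt(39 + (-13 + 7*6)/(-2 + 6)) = -sqrt(39 + (-13 + 42)/4) = -sqrt(39 + (1/4)*29) = -sqrt(39 + 29/4) = -sqrt(185/4) = -sqrt(185)/2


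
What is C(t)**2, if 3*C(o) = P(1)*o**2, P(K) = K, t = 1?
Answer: 1/9 ≈ 0.11111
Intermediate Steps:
C(o) = o**2/3 (C(o) = (1*o**2)/3 = o**2/3)
C(t)**2 = ((1/3)*1**2)**2 = ((1/3)*1)**2 = (1/3)**2 = 1/9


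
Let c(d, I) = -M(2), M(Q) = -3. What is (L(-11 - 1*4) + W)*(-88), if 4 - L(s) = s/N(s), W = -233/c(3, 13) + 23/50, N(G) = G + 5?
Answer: 493064/75 ≈ 6574.2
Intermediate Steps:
N(G) = 5 + G
c(d, I) = 3 (c(d, I) = -1*(-3) = 3)
W = -11581/150 (W = -233/3 + 23/50 = -11581/150 ≈ -77.207)
L(s) = 4 - s/(5 + s)
(L(-11 - 1*4) + W)*(-88) = ((20 + 3*(-11 - 1*4))/(5 + (-11 - 1*4)) - 11581/150)*(-88) = ((20 + 3*(-11 - 4))/(5 + (-11 - 4)) - 11581/150)*(-88) = ((20 + 3*(-15))/(5 - 15) - 11581/150)*(-88) = ((20 - 45)/(-10) - 11581/150)*(-88) = (-1/10*(-25) - 11581/150)*(-88) = (5/2 - 11581/150)*(-88) = -5603/75*(-88) = 493064/75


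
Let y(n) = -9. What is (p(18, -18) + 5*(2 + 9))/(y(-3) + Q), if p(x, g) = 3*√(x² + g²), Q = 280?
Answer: 55/271 + 54*√2/271 ≈ 0.48475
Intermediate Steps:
p(x, g) = 3*√(g² + x²)
(p(18, -18) + 5*(2 + 9))/(y(-3) + Q) = (3*√((-18)² + 18²) + 5*(2 + 9))/(-9 + 280) = (3*√(324 + 324) + 5*11)/271 = (3*√648 + 55)*(1/271) = (3*(18*√2) + 55)*(1/271) = (54*√2 + 55)*(1/271) = (55 + 54*√2)*(1/271) = 55/271 + 54*√2/271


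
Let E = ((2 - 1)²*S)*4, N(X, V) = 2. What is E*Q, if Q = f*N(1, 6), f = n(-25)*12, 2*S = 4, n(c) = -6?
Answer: -1152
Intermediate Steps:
S = 2 (S = (½)*4 = 2)
f = -72 (f = -6*12 = -72)
E = 8 (E = ((2 - 1)²*2)*4 = (1²*2)*4 = (1*2)*4 = 2*4 = 8)
Q = -144 (Q = -72*2 = -144)
E*Q = 8*(-144) = -1152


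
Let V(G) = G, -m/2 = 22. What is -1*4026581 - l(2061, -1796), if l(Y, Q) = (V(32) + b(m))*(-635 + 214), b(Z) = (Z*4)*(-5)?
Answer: -3642629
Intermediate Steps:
m = -44 (m = -2*22 = -44)
b(Z) = -20*Z (b(Z) = (4*Z)*(-5) = -20*Z)
l(Y, Q) = -383952 (l(Y, Q) = (32 - 20*(-44))*(-635 + 214) = (32 + 880)*(-421) = 912*(-421) = -383952)
-1*4026581 - l(2061, -1796) = -1*4026581 - 1*(-383952) = -4026581 + 383952 = -3642629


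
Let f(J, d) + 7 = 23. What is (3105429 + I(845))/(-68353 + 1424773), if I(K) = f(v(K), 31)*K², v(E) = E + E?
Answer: 14529829/1356420 ≈ 10.712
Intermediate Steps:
v(E) = 2*E
f(J, d) = 16 (f(J, d) = -7 + 23 = 16)
I(K) = 16*K²
(3105429 + I(845))/(-68353 + 1424773) = (3105429 + 16*845²)/(-68353 + 1424773) = (3105429 + 16*714025)/1356420 = (3105429 + 11424400)*(1/1356420) = 14529829*(1/1356420) = 14529829/1356420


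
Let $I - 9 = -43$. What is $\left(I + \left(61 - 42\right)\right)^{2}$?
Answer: $225$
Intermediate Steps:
$I = -34$ ($I = 9 - 43 = -34$)
$\left(I + \left(61 - 42\right)\right)^{2} = \left(-34 + \left(61 - 42\right)\right)^{2} = \left(-34 + 19\right)^{2} = \left(-15\right)^{2} = 225$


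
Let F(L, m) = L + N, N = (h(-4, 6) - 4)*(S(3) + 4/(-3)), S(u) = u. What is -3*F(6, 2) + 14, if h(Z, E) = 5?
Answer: -9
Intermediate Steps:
N = 5/3 (N = (5 - 4)*(3 + 4/(-3)) = 1*(3 + 4*(-⅓)) = 1*(3 - 4/3) = 1*(5/3) = 5/3 ≈ 1.6667)
F(L, m) = 5/3 + L (F(L, m) = L + 5/3 = 5/3 + L)
-3*F(6, 2) + 14 = -3*(5/3 + 6) + 14 = -3*23/3 + 14 = -23 + 14 = -9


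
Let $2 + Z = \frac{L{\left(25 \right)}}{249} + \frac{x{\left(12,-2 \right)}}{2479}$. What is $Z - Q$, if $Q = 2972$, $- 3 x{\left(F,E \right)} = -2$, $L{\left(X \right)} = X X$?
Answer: $- \frac{1834214413}{617271} \approx -2971.5$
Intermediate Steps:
$L{\left(X \right)} = X^{2}$
$x{\left(F,E \right)} = \frac{2}{3}$ ($x{\left(F,E \right)} = \left(- \frac{1}{3}\right) \left(-2\right) = \frac{2}{3}$)
$Z = \frac{314999}{617271}$ ($Z = -2 + \left(\frac{25^{2}}{249} + \frac{2}{3 \cdot 2479}\right) = -2 + \left(625 \cdot \frac{1}{249} + \frac{2}{3} \cdot \frac{1}{2479}\right) = -2 + \left(\frac{625}{249} + \frac{2}{7437}\right) = -2 + \frac{1549541}{617271} = \frac{314999}{617271} \approx 0.51031$)
$Z - Q = \frac{314999}{617271} - 2972 = - \frac{1834214413}{617271}$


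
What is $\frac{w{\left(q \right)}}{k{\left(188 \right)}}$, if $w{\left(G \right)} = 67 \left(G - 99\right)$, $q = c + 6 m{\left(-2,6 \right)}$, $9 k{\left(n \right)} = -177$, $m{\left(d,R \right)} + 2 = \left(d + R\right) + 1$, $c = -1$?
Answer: $\frac{16482}{59} \approx 279.36$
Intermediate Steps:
$m{\left(d,R \right)} = -1 + R + d$ ($m{\left(d,R \right)} = -2 + \left(\left(d + R\right) + 1\right) = -2 + \left(\left(R + d\right) + 1\right) = -2 + \left(1 + R + d\right) = -1 + R + d$)
$k{\left(n \right)} = - \frac{59}{3}$ ($k{\left(n \right)} = \frac{1}{9} \left(-177\right) = - \frac{59}{3}$)
$q = 17$ ($q = -1 + 6 \left(-1 + 6 - 2\right) = -1 + 6 \cdot 3 = -1 + 18 = 17$)
$w{\left(G \right)} = -6633 + 67 G$ ($w{\left(G \right)} = 67 \left(-99 + G\right) = -6633 + 67 G$)
$\frac{w{\left(q \right)}}{k{\left(188 \right)}} = \frac{-6633 + 67 \cdot 17}{- \frac{59}{3}} = \left(-6633 + 1139\right) \left(- \frac{3}{59}\right) = \left(-5494\right) \left(- \frac{3}{59}\right) = \frac{16482}{59}$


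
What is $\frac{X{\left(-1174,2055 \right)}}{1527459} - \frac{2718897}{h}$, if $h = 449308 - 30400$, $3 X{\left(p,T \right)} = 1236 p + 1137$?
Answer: $- \frac{483940633255}{71096088308} \approx -6.8069$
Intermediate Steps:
$X{\left(p,T \right)} = 379 + 412 p$ ($X{\left(p,T \right)} = \frac{1236 p + 1137}{3} = \frac{1137 + 1236 p}{3} = 379 + 412 p$)
$h = 418908$ ($h = 449308 - 30400 = 418908$)
$\frac{X{\left(-1174,2055 \right)}}{1527459} - \frac{2718897}{h} = \frac{379 + 412 \left(-1174\right)}{1527459} - \frac{2718897}{418908} = \left(379 - 483688\right) \frac{1}{1527459} - \frac{906299}{139636} = \left(-483309\right) \frac{1}{1527459} - \frac{906299}{139636} = - \frac{161103}{509153} - \frac{906299}{139636} = - \frac{483940633255}{71096088308}$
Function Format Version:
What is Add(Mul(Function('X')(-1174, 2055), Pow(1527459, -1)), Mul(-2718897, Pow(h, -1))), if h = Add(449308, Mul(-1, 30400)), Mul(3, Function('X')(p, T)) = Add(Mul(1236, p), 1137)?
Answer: Rational(-483940633255, 71096088308) ≈ -6.8069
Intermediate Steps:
Function('X')(p, T) = Add(379, Mul(412, p)) (Function('X')(p, T) = Mul(Rational(1, 3), Add(Mul(1236, p), 1137)) = Mul(Rational(1, 3), Add(1137, Mul(1236, p))) = Add(379, Mul(412, p)))
h = 418908 (h = Add(449308, -30400) = 418908)
Add(Mul(Function('X')(-1174, 2055), Pow(1527459, -1)), Mul(-2718897, Pow(h, -1))) = Add(Mul(Add(379, Mul(412, -1174)), Pow(1527459, -1)), Mul(-2718897, Pow(418908, -1))) = Add(Mul(Add(379, -483688), Rational(1, 1527459)), Mul(-2718897, Rational(1, 418908))) = Add(Mul(-483309, Rational(1, 1527459)), Rational(-906299, 139636)) = Add(Rational(-161103, 509153), Rational(-906299, 139636)) = Rational(-483940633255, 71096088308)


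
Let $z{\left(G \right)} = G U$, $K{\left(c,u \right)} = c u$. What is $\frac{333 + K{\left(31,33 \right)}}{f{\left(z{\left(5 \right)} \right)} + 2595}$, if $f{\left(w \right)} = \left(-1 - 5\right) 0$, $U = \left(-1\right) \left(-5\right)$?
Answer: $\frac{452}{865} \approx 0.52254$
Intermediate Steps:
$U = 5$
$z{\left(G \right)} = 5 G$ ($z{\left(G \right)} = G 5 = 5 G$)
$f{\left(w \right)} = 0$ ($f{\left(w \right)} = \left(-6\right) 0 = 0$)
$\frac{333 + K{\left(31,33 \right)}}{f{\left(z{\left(5 \right)} \right)} + 2595} = \frac{333 + 31 \cdot 33}{0 + 2595} = \frac{333 + 1023}{2595} = 1356 \cdot \frac{1}{2595} = \frac{452}{865}$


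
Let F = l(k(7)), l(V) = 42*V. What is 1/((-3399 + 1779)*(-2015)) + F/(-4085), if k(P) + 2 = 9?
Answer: -191940023/2666933100 ≈ -0.071970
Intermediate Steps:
k(P) = 7 (k(P) = -2 + 9 = 7)
F = 294 (F = 42*7 = 294)
1/((-3399 + 1779)*(-2015)) + F/(-4085) = 1/((-3399 + 1779)*(-2015)) + 294/(-4085) = -1/2015/(-1620) + 294*(-1/4085) = -1/1620*(-1/2015) - 294/4085 = 1/3264300 - 294/4085 = -191940023/2666933100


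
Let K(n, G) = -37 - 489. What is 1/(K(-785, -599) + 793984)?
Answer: 1/793458 ≈ 1.2603e-6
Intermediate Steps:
K(n, G) = -526
1/(K(-785, -599) + 793984) = 1/(-526 + 793984) = 1/793458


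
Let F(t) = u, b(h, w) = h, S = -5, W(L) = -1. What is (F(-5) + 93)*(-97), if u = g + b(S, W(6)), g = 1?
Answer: -8633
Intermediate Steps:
u = -4 (u = 1 - 5 = -4)
F(t) = -4
(F(-5) + 93)*(-97) = (-4 + 93)*(-97) = 89*(-97) = -8633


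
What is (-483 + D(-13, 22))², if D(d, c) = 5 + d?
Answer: 241081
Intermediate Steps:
(-483 + D(-13, 22))² = (-483 + (5 - 13))² = (-483 - 8)² = (-491)² = 241081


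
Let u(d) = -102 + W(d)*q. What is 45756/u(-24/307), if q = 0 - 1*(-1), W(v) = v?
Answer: -780394/1741 ≈ -448.24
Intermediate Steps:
q = 1 (q = 0 + 1 = 1)
u(d) = -102 + d (u(d) = -102 + d*1 = -102 + d)
45756/u(-24/307) = 45756/(-102 - 24/307) = 45756/(-31338/307) = 45756*(-307/31338) = -780394/1741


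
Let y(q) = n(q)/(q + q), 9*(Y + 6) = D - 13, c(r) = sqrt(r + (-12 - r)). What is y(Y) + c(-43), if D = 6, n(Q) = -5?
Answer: 45/122 + 2*I*sqrt(3) ≈ 0.36885 + 3.4641*I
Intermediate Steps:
c(r) = 2*I*sqrt(3) (c(r) = sqrt(-12) = 2*I*sqrt(3))
Y = -61/9 (Y = -6 + (6 - 13)/9 = -6 + (1/9)*(-7) = -6 - 7/9 = -61/9 ≈ -6.7778)
y(q) = -5/(2*q) (y(q) = -5/(q + q) = -5/(2*q))
y(Y) + c(-43) = -5/(2*(-61/9)) + 2*I*sqrt(3) = -5/2*(-9/61) + 2*I*sqrt(3) = 45/122 + 2*I*sqrt(3)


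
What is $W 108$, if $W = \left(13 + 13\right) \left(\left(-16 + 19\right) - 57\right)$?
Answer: $-151632$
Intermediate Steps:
$W = -1404$ ($W = 26 \left(3 - 57\right) = 26 \left(-54\right) = -1404$)
$W 108 = \left(-1404\right) 108 = -151632$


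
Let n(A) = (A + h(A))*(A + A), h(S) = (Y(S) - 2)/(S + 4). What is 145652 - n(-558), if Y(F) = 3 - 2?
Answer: -132149494/277 ≈ -4.7707e+5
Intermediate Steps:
Y(F) = 1
h(S) = -1/(4 + S) (h(S) = (1 - 2)/(S + 4) = -1/(4 + S))
n(A) = 2*A*(A - 1/(4 + A)) (n(A) = (A - 1/(4 + A))*(A + A) = (A - 1/(4 + A))*(2*A) = 2*A*(A - 1/(4 + A)))
145652 - n(-558) = 145652 - 2*(-558)*(-1 - 558*(4 - 558))/(4 - 558) = 145652 - 2*(-558)*(-1 - 558*(-554))/(-554) = 145652 - 2*(-558)*(-1)*(-1 + 309132)/554 = 145652 - 2*(-558)*(-1)*309131/554 = 145652 - 1*172495098/277 = 145652 - 172495098/277 = -132149494/277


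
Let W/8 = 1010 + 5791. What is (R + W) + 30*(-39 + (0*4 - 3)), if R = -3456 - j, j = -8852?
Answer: 58544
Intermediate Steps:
W = 54408 (W = 8*(1010 + 5791) = 8*6801 = 54408)
R = 5396 (R = -3456 - 1*(-8852) = -3456 + 8852 = 5396)
(R + W) + 30*(-39 + (0*4 - 3)) = (5396 + 54408) + 30*(-39 + (0*4 - 3)) = 59804 + 30*(-39 + (0 - 3)) = 59804 + 30*(-39 - 3) = 59804 + 30*(-42) = 59804 - 1260 = 58544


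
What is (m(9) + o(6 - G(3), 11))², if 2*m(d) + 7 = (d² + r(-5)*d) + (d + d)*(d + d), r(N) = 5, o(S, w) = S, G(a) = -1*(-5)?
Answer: 198025/4 ≈ 49506.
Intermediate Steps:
G(a) = 5
m(d) = -7/2 + 5*d/2 + 5*d²/2 (m(d) = -7/2 + ((d² + 5*d) + (d + d)*(d + d))/2 = -7/2 + ((d² + 5*d) + (2*d)*(2*d))/2 = -7/2 + ((d² + 5*d) + 4*d²)/2 = -7/2 + (5*d + 5*d²)/2 = -7/2 + (5*d/2 + 5*d²/2) = -7/2 + 5*d/2 + 5*d²/2)
(m(9) + o(6 - G(3), 11))² = ((-7/2 + (5/2)*9 + (5/2)*9²) + (6 - 1*5))² = ((-7/2 + 45/2 + (5/2)*81) + (6 - 5))² = ((-7/2 + 45/2 + 405/2) + 1)² = (443/2 + 1)² = (445/2)² = 198025/4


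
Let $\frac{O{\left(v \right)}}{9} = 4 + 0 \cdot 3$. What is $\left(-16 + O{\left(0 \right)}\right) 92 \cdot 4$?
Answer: $7360$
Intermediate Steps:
$O{\left(v \right)} = 36$ ($O{\left(v \right)} = 9 \left(4 + 0 \cdot 3\right) = 9 \left(4 + 0\right) = 9 \cdot 4 = 36$)
$\left(-16 + O{\left(0 \right)}\right) 92 \cdot 4 = \left(-16 + 36\right) 92 \cdot 4 = 20 \cdot 92 \cdot 4 = 1840 \cdot 4 = 7360$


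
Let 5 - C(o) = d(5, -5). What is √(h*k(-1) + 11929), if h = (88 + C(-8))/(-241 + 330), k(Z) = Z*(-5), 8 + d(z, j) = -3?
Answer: √94535889/89 ≈ 109.25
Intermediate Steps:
d(z, j) = -11 (d(z, j) = -8 - 3 = -11)
C(o) = 16 (C(o) = 5 - 1*(-11) = 5 + 11 = 16)
k(Z) = -5*Z
h = 104/89 (h = (88 + 16)/(-241 + 330) = 104/89 ≈ 1.1685)
√(h*k(-1) + 11929) = √(104*(-5*(-1))/89 + 11929) = √((104/89)*5 + 11929) = √(520/89 + 11929) = √(1062201/89) = √94535889/89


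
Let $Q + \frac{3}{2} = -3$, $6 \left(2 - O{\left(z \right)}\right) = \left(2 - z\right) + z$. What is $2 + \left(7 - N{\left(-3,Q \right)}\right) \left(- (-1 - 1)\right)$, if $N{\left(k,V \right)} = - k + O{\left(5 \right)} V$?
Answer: $25$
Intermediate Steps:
$O{\left(z \right)} = \frac{5}{3}$ ($O{\left(z \right)} = 2 - \frac{\left(2 - z\right) + z}{6} = 2 - \frac{1}{3} = \frac{5}{3}$)
$Q = - \frac{9}{2}$ ($Q = - \frac{3}{2} - 3 = - \frac{9}{2} \approx -4.5$)
$N{\left(k,V \right)} = - k + \frac{5 V}{3}$
$2 + \left(7 - N{\left(-3,Q \right)}\right) \left(- (-1 - 1)\right) = 2 + \left(7 - \left(\left(-1\right) \left(-3\right) + \frac{5}{3} \left(- \frac{9}{2}\right)\right)\right) \left(- (-1 - 1)\right) = 2 + \left(7 - \left(3 - \frac{15}{2}\right)\right) \left(\left(-1\right) \left(-2\right)\right) = 2 + \left(7 - - \frac{9}{2}\right) 2 = 2 + \left(7 + \frac{9}{2}\right) 2 = 2 + \frac{23}{2} \cdot 2 = 2 + 23 = 25$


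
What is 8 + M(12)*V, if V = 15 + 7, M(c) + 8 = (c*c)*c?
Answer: 37848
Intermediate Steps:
M(c) = -8 + c**3 (M(c) = -8 + (c*c)*c = -8 + c**2*c = -8 + c**3)
V = 22
8 + M(12)*V = 8 + (-8 + 12**3)*22 = 8 + (-8 + 1728)*22 = 8 + 1720*22 = 8 + 37840 = 37848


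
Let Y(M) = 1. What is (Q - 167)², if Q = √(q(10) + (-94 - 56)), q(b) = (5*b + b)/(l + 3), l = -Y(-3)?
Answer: 27769 - 668*I*√30 ≈ 27769.0 - 3658.8*I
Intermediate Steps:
l = -1 (l = -1*1 = -1)
q(b) = 3*b (q(b) = (5*b + b)/(-1 + 3) = (6*b)/2 = (6*b)*(½) = 3*b)
Q = 2*I*√30 (Q = √(3*10 + (-94 - 56)) = √(30 - 150) = √(-120) = 2*I*√30 ≈ 10.954*I)
(Q - 167)² = (2*I*√30 - 167)² = (-167 + 2*I*√30)²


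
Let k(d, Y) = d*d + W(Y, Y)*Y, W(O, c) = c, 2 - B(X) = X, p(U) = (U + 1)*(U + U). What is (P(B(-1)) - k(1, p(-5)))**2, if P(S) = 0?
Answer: 2563201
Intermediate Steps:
p(U) = 2*U*(1 + U) (p(U) = (1 + U)*(2*U) = 2*U*(1 + U))
B(X) = 2 - X
k(d, Y) = Y**2 + d**2 (k(d, Y) = d*d + Y*Y = d**2 + Y**2 = Y**2 + d**2)
(P(B(-1)) - k(1, p(-5)))**2 = (0 - ((2*(-5)*(1 - 5))**2 + 1**2))**2 = (0 - ((2*(-5)*(-4))**2 + 1))**2 = (0 - (40**2 + 1))**2 = (0 - (1600 + 1))**2 = (0 - 1*1601)**2 = (0 - 1601)**2 = (-1601)**2 = 2563201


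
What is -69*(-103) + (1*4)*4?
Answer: 7123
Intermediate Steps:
-69*(-103) + (1*4)*4 = 7107 + 4*4 = 7107 + 16 = 7123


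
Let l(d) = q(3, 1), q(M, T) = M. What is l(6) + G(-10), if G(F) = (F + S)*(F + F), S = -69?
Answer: 1583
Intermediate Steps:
l(d) = 3
G(F) = 2*F*(-69 + F) (G(F) = (F - 69)*(F + F) = (-69 + F)*(2*F) = 2*F*(-69 + F))
l(6) + G(-10) = 3 + 2*(-10)*(-69 - 10) = 3 + 2*(-10)*(-79) = 3 + 1580 = 1583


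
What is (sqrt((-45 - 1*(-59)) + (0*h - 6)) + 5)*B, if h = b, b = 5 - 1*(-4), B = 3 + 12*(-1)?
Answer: -45 - 18*sqrt(2) ≈ -70.456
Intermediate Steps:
B = -9 (B = 3 - 12 = -9)
b = 9 (b = 5 + 4 = 9)
h = 9
(sqrt((-45 - 1*(-59)) + (0*h - 6)) + 5)*B = (sqrt((-45 - 1*(-59)) + (0*9 - 6)) + 5)*(-9) = (sqrt((-45 + 59) + (0 - 6)) + 5)*(-9) = (sqrt(14 - 6) + 5)*(-9) = (sqrt(8) + 5)*(-9) = (2*sqrt(2) + 5)*(-9) = (5 + 2*sqrt(2))*(-9) = -45 - 18*sqrt(2)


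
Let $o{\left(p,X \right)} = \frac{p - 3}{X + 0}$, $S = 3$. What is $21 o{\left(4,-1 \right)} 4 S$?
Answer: $-252$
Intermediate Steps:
$o{\left(p,X \right)} = \frac{-3 + p}{X}$
$21 o{\left(4,-1 \right)} 4 S = 21 \frac{-3 + 4}{-1} \cdot 4 \cdot 3 = 21 \left(-1\right) 1 \cdot 4 \cdot 3 = 21 \left(-1\right) 4 \cdot 3 = 21 \left(\left(-4\right) 3\right) = 21 \left(-12\right) = -252$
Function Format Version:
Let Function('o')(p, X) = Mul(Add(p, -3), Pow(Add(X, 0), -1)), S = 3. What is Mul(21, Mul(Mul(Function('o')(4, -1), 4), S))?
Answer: -252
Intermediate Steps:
Function('o')(p, X) = Mul(Pow(X, -1), Add(-3, p)) (Function('o')(p, X) = Mul(Add(-3, p), Pow(X, -1)) = Mul(Pow(X, -1), Add(-3, p)))
Mul(21, Mul(Mul(Function('o')(4, -1), 4), S)) = Mul(21, Mul(Mul(Mul(Pow(-1, -1), Add(-3, 4)), 4), 3)) = Mul(21, Mul(Mul(Mul(-1, 1), 4), 3)) = Mul(21, Mul(Mul(-1, 4), 3)) = Mul(21, Mul(-4, 3)) = Mul(21, -12) = -252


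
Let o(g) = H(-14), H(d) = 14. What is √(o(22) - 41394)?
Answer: 2*I*√10345 ≈ 203.42*I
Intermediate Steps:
o(g) = 14
√(o(22) - 41394) = √(14 - 41394) = √(-41380) = 2*I*√10345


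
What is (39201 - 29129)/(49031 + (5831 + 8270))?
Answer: 2518/15783 ≈ 0.15954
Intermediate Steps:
(39201 - 29129)/(49031 + (5831 + 8270)) = 10072/(49031 + 14101) = 10072/63132 = 10072*(1/63132) = 2518/15783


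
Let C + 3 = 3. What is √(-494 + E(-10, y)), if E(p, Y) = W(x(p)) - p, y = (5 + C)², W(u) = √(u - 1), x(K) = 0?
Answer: √(-484 + I) ≈ 0.0227 + 22.0*I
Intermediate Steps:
C = 0 (C = -3 + 3 = 0)
W(u) = √(-1 + u)
y = 25 (y = (5 + 0)² = 5² = 25)
E(p, Y) = I - p (E(p, Y) = √(-1 + 0) - p = √(-1) - p = I - p)
√(-494 + E(-10, y)) = √(-494 + (I - 1*(-10))) = √(-494 + (I + 10)) = √(-494 + (10 + I)) = √(-484 + I)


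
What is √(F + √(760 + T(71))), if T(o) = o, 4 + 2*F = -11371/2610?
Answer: √(-3162595 + 756900*√831)/870 ≈ 4.9647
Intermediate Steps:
F = -21811/5220 (F = -2 + (-11371/2610)/2 = -2 + (-11371*1/2610)/2 = -2 + (½)*(-11371/2610) = -2 - 11371/5220 = -21811/5220 ≈ -4.1784)
√(F + √(760 + T(71))) = √(-21811/5220 + √(760 + 71)) = √(-21811/5220 + √831)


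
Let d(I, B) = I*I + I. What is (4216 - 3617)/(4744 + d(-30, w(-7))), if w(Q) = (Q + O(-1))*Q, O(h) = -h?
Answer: 599/5614 ≈ 0.10670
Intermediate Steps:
w(Q) = Q*(1 + Q) (w(Q) = (Q - 1*(-1))*Q = (Q + 1)*Q = (1 + Q)*Q = Q*(1 + Q))
d(I, B) = I + I² (d(I, B) = I² + I = I + I²)
(4216 - 3617)/(4744 + d(-30, w(-7))) = (4216 - 3617)/(4744 - 30*(1 - 30)) = 599/(4744 - 30*(-29)) = 599/(4744 + 870) = 599/5614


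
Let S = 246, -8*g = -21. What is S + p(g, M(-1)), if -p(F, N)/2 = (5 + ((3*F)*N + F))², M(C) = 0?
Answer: 4151/32 ≈ 129.72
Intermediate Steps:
g = 21/8 (g = -⅛*(-21) = 21/8 ≈ 2.6250)
p(F, N) = -2*(5 + F + 3*F*N)² (p(F, N) = -2*(5 + ((3*F)*N + F))² = -2*(5 + (3*F*N + F))² = -2*(5 + (F + 3*F*N))² = -2*(5 + F + 3*F*N)²)
S + p(g, M(-1)) = 246 - 2*(5 + 21/8 + 3*(21/8)*0)² = 246 - 2*(5 + 21/8 + 0)² = 246 - 2*(61/8)² = 246 - 2*3721/64 = 246 - 3721/32 = 4151/32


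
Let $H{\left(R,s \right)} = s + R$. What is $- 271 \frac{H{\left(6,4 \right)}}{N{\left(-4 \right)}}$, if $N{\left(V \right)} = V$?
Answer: $\frac{1355}{2} \approx 677.5$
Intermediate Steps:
$H{\left(R,s \right)} = R + s$
$- 271 \frac{H{\left(6,4 \right)}}{N{\left(-4 \right)}} = - 271 \frac{6 + 4}{-4} = - 271 \cdot 10 \left(- \frac{1}{4}\right) = \left(-271\right) \left(- \frac{5}{2}\right) = \frac{1355}{2}$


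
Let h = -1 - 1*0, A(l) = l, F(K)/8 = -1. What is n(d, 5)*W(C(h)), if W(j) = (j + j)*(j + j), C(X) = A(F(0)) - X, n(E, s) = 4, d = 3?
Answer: 784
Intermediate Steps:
F(K) = -8 (F(K) = 8*(-1) = -8)
h = -1 (h = -1 + 0 = -1)
C(X) = -8 - X
W(j) = 4*j**2 (W(j) = (2*j)*(2*j) = 4*j**2)
n(d, 5)*W(C(h)) = 4*(4*(-8 - 1*(-1))**2) = 4*(4*(-8 + 1)**2) = 4*(4*(-7)**2) = 4*(4*49) = 4*196 = 784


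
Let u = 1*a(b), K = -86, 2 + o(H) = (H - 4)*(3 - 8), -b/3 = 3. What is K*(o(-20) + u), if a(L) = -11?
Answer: -9202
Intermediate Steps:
b = -9 (b = -3*3 = -9)
o(H) = 18 - 5*H (o(H) = -2 + (H - 4)*(3 - 8) = -2 + (-4 + H)*(-5) = -2 + (20 - 5*H) = 18 - 5*H)
u = -11 (u = 1*(-11) = -11)
K*(o(-20) + u) = -86*((18 - 5*(-20)) - 11) = -86*((18 + 100) - 11) = -86*(118 - 11) = -86*107 = -9202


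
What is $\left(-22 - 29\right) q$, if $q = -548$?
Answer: $27948$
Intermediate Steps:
$\left(-22 - 29\right) q = \left(-22 - 29\right) \left(-548\right) = \left(-51\right) \left(-548\right) = 27948$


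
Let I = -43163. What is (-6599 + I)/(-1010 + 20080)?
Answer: -24881/9535 ≈ -2.6094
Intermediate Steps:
(-6599 + I)/(-1010 + 20080) = (-6599 - 43163)/(-1010 + 20080) = -49762/19070 = -49762*1/19070 = -24881/9535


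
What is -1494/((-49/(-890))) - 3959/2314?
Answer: -3077027231/113386 ≈ -27138.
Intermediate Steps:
-1494/((-49/(-890))) - 3959/2314 = -1494/((-49*(-1/890))) - 3959*1/2314 = -1494/49/890 - 3959/2314 = -1494*890/49 - 3959/2314 = -1329660/49 - 3959/2314 = -3077027231/113386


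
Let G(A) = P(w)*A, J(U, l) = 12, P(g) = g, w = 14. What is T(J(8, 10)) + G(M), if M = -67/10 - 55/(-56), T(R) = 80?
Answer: -1/20 ≈ -0.050000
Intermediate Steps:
M = -1601/280 (M = -67*1/10 - 55*(-1/56) = -67/10 + 55/56 = -1601/280 ≈ -5.7179)
G(A) = 14*A
T(J(8, 10)) + G(M) = 80 + 14*(-1601/280) = 80 - 1601/20 = -1/20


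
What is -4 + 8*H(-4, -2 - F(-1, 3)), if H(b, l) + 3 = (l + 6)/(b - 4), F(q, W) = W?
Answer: -29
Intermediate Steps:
H(b, l) = -3 + (6 + l)/(-4 + b) (H(b, l) = -3 + (l + 6)/(b - 4) = -3 + (6 + l)/(-4 + b))
-4 + 8*H(-4, -2 - F(-1, 3)) = -4 + 8*((18 + (-2 - 1*3) - 3*(-4))/(-4 - 4)) = -4 + 8*((18 + (-2 - 3) + 12)/(-8)) = -4 + 8*(-(18 - 5 + 12)/8) = -4 + 8*(-1/8*25) = -4 + 8*(-25/8) = -4 - 25 = -29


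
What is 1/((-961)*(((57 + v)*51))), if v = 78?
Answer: -1/6616485 ≈ -1.5114e-7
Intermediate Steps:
1/((-961)*(((57 + v)*51))) = 1/((-961)*(((57 + 78)*51))) = -1/(961*(135*51)) = -1/961/6885 = -1/961*1/6885 = -1/6616485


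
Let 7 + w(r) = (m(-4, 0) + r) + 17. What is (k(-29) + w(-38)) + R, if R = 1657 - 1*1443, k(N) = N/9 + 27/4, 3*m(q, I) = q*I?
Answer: 6823/36 ≈ 189.53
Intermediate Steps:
m(q, I) = I*q/3 (m(q, I) = (q*I)/3 = (I*q)/3 = I*q/3)
k(N) = 27/4 + N/9 (k(N) = N*(⅑) + 27*(¼) = N/9 + 27/4 = 27/4 + N/9)
R = 214 (R = 1657 - 1443 = 214)
w(r) = 10 + r (w(r) = -7 + (((⅓)*0*(-4) + r) + 17) = -7 + ((0 + r) + 17) = -7 + (r + 17) = -7 + (17 + r) = 10 + r)
(k(-29) + w(-38)) + R = ((27/4 + (⅑)*(-29)) + (10 - 38)) + 214 = ((27/4 - 29/9) - 28) + 214 = (127/36 - 28) + 214 = -881/36 + 214 = 6823/36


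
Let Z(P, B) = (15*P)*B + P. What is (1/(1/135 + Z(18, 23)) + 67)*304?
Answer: 17125068448/840781 ≈ 20368.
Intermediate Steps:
Z(P, B) = P + 15*B*P (Z(P, B) = 15*B*P + P = P + 15*B*P)
(1/(1/135 + Z(18, 23)) + 67)*304 = (1/(1/135 + 18*(1 + 15*23)) + 67)*304 = (1/(1/135 + 18*(1 + 345)) + 67)*304 = (1/(1/135 + 18*346) + 67)*304 = (1/(1/135 + 6228) + 67)*304 = (1/(840781/135) + 67)*304 = (135/840781 + 67)*304 = (56332462/840781)*304 = 17125068448/840781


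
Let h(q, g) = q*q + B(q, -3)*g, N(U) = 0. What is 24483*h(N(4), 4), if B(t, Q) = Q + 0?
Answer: -293796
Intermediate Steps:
B(t, Q) = Q
h(q, g) = q² - 3*g (h(q, g) = q*q - 3*g = q² - 3*g)
24483*h(N(4), 4) = 24483*(0² - 3*4) = 24483*(0 - 12) = 24483*(-12) = -293796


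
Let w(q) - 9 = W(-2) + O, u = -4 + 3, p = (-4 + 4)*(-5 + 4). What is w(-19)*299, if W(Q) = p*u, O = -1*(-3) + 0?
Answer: 3588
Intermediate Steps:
O = 3 (O = 3 + 0 = 3)
p = 0 (p = 0*(-1) = 0)
u = -1
W(Q) = 0 (W(Q) = 0*(-1) = 0)
w(q) = 12 (w(q) = 9 + (0 + 3) = 9 + 3 = 12)
w(-19)*299 = 12*299 = 3588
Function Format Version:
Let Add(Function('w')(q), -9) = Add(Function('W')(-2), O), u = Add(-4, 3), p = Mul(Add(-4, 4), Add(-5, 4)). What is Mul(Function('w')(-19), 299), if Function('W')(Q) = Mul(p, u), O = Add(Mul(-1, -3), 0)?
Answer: 3588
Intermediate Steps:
O = 3 (O = Add(3, 0) = 3)
p = 0 (p = Mul(0, -1) = 0)
u = -1
Function('W')(Q) = 0 (Function('W')(Q) = Mul(0, -1) = 0)
Function('w')(q) = 12 (Function('w')(q) = Add(9, Add(0, 3)) = Add(9, 3) = 12)
Mul(Function('w')(-19), 299) = Mul(12, 299) = 3588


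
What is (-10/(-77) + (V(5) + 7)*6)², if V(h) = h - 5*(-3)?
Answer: 155850256/5929 ≈ 26286.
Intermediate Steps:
V(h) = 15 + h (V(h) = h + 15 = 15 + h)
(-10/(-77) + (V(5) + 7)*6)² = (-10/(-77) + ((15 + 5) + 7)*6)² = (-10*(-1/77) + (20 + 7)*6)² = (10/77 + 27*6)² = (10/77 + 162)² = (12484/77)² = 155850256/5929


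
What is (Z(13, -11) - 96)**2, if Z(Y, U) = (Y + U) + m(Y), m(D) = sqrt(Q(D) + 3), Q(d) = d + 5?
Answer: (94 - sqrt(21))**2 ≈ 7995.5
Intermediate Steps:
Q(d) = 5 + d
m(D) = sqrt(8 + D) (m(D) = sqrt((5 + D) + 3) = sqrt(8 + D))
Z(Y, U) = U + Y + sqrt(8 + Y) (Z(Y, U) = (Y + U) + sqrt(8 + Y) = (U + Y) + sqrt(8 + Y) = U + Y + sqrt(8 + Y))
(Z(13, -11) - 96)**2 = ((-11 + 13 + sqrt(8 + 13)) - 96)**2 = ((-11 + 13 + sqrt(21)) - 96)**2 = ((2 + sqrt(21)) - 96)**2 = (-94 + sqrt(21))**2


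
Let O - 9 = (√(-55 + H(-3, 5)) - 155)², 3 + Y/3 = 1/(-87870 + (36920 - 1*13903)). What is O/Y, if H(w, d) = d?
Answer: -97214647/36480 + 10052215*I*√2/58368 ≈ -2664.9 + 243.56*I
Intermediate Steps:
Y = -583680/64853 (Y = -9 + 3/(-87870 + (36920 - 1*13903)) = -9 + 3/(-87870 + (36920 - 13903)) = -9 + 3/(-87870 + 23017) = -9 + 3/(-64853) = -9 + 3*(-1/64853) = -9 - 3/64853 = -583680/64853 ≈ -9.0000)
O = 9 + (-155 + 5*I*√2)² (O = 9 + (√(-55 + 5) - 155)² = 9 + (√(-50) - 155)² = 9 + (5*I*√2 - 155)² = 9 + (-155 + 5*I*√2)² ≈ 23984.0 - 2192.0*I)
O/Y = (23984 - 1550*I*√2)/(-583680/64853) = (23984 - 1550*I*√2)*(-64853/583680) = -97214647/36480 + 10052215*I*√2/58368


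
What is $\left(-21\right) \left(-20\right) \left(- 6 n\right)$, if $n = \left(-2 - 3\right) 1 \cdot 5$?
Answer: $63000$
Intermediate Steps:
$n = -25$ ($n = \left(-5\right) 5 = -25$)
$\left(-21\right) \left(-20\right) \left(- 6 n\right) = \left(-21\right) \left(-20\right) \left(\left(-6\right) \left(-25\right)\right) = 420 \cdot 150 = 63000$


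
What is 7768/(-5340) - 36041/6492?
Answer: -6746911/962980 ≈ -7.0063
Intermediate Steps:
7768/(-5340) - 36041/6492 = 7768*(-1/5340) - 36041*1/6492 = -1942/1335 - 36041/6492 = -6746911/962980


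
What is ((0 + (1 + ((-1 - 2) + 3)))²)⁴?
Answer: 1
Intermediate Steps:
((0 + (1 + ((-1 - 2) + 3)))²)⁴ = ((0 + (1 + (-3 + 3)))²)⁴ = ((0 + (1 + 0))²)⁴ = ((0 + 1)²)⁴ = (1²)⁴ = 1⁴ = 1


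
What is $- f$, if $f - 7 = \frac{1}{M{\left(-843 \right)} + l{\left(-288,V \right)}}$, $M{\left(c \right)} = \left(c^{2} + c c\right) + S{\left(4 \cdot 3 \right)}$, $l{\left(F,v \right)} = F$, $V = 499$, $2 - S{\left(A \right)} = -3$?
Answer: $- \frac{9947106}{1421015} \approx -7.0$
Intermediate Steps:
$S{\left(A \right)} = 5$ ($S{\left(A \right)} = 2 - -3 = 2 + 3 = 5$)
$M{\left(c \right)} = 5 + 2 c^{2}$ ($M{\left(c \right)} = \left(c^{2} + c c\right) + 5 = \left(c^{2} + c^{2}\right) + 5 = 2 c^{2} + 5 = 5 + 2 c^{2}$)
$f = \frac{9947106}{1421015}$ ($f = 7 + \frac{1}{\left(5 + 2 \left(-843\right)^{2}\right) - 288} = 7 + \frac{1}{\left(5 + 2 \cdot 710649\right) - 288} = 7 + \frac{1}{\left(5 + 1421298\right) - 288} = 7 + \frac{1}{1421303 - 288} = 7 + \frac{1}{1421015} = \frac{9947106}{1421015} \approx 7.0$)
$- f = \left(-1\right) \frac{9947106}{1421015} = - \frac{9947106}{1421015}$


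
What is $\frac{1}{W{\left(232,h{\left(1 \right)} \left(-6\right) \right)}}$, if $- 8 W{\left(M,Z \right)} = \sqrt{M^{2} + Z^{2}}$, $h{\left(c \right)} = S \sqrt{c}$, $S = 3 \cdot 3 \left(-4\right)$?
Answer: $- \frac{\sqrt{1570}}{1570} \approx -0.025238$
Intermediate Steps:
$S = -36$ ($S = 9 \left(-4\right) = -36$)
$h{\left(c \right)} = - 36 \sqrt{c}$
$W{\left(M,Z \right)} = - \frac{\sqrt{M^{2} + Z^{2}}}{8}$
$\frac{1}{W{\left(232,h{\left(1 \right)} \left(-6\right) \right)}} = \frac{1}{\left(- \frac{1}{8}\right) \sqrt{232^{2} + \left(- 36 \sqrt{1} \left(-6\right)\right)^{2}}} = \frac{1}{\left(- \frac{1}{8}\right) \sqrt{53824 + \left(\left(-36\right) 1 \left(-6\right)\right)^{2}}} = \frac{1}{\left(- \frac{1}{8}\right) \sqrt{53824 + \left(\left(-36\right) \left(-6\right)\right)^{2}}} = \frac{1}{\left(- \frac{1}{8}\right) \sqrt{53824 + 216^{2}}} = \frac{1}{\left(- \frac{1}{8}\right) \sqrt{53824 + 46656}} = \frac{1}{\left(- \frac{1}{8}\right) \sqrt{100480}} = \frac{1}{\left(- \frac{1}{8}\right) 8 \sqrt{1570}} = \frac{1}{\left(-1\right) \sqrt{1570}} = - \frac{\sqrt{1570}}{1570}$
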